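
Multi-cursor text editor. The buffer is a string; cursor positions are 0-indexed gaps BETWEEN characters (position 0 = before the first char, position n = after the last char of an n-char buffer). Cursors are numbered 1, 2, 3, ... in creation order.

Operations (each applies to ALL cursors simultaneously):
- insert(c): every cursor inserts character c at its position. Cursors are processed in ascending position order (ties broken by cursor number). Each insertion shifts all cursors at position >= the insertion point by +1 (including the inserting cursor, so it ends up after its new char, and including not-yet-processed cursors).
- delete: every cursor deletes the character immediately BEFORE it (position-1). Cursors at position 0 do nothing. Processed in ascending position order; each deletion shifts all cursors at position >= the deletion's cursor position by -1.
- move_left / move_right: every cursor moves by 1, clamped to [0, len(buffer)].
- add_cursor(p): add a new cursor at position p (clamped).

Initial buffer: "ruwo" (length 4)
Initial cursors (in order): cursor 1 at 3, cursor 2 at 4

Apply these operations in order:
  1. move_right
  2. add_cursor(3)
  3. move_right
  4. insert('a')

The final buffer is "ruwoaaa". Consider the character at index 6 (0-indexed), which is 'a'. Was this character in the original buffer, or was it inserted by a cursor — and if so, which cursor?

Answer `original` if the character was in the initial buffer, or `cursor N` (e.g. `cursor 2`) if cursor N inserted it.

After op 1 (move_right): buffer="ruwo" (len 4), cursors c1@4 c2@4, authorship ....
After op 2 (add_cursor(3)): buffer="ruwo" (len 4), cursors c3@3 c1@4 c2@4, authorship ....
After op 3 (move_right): buffer="ruwo" (len 4), cursors c1@4 c2@4 c3@4, authorship ....
After op 4 (insert('a')): buffer="ruwoaaa" (len 7), cursors c1@7 c2@7 c3@7, authorship ....123
Authorship (.=original, N=cursor N): . . . . 1 2 3
Index 6: author = 3

Answer: cursor 3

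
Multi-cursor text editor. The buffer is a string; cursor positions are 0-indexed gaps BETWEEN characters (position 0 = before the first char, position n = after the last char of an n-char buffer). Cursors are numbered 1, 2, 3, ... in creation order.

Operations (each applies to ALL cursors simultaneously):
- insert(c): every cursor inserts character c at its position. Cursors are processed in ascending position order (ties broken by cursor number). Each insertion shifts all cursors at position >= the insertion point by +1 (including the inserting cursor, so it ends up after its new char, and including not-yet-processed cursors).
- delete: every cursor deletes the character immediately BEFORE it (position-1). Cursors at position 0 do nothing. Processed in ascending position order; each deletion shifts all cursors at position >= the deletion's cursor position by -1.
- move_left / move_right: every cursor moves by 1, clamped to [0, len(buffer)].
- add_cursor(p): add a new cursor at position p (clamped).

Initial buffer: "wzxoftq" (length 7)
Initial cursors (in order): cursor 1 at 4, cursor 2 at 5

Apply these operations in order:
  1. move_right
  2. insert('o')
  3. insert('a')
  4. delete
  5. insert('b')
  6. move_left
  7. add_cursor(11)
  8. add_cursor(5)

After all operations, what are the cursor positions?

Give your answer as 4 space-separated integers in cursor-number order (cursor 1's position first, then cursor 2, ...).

After op 1 (move_right): buffer="wzxoftq" (len 7), cursors c1@5 c2@6, authorship .......
After op 2 (insert('o')): buffer="wzxofotoq" (len 9), cursors c1@6 c2@8, authorship .....1.2.
After op 3 (insert('a')): buffer="wzxofoatoaq" (len 11), cursors c1@7 c2@10, authorship .....11.22.
After op 4 (delete): buffer="wzxofotoq" (len 9), cursors c1@6 c2@8, authorship .....1.2.
After op 5 (insert('b')): buffer="wzxofobtobq" (len 11), cursors c1@7 c2@10, authorship .....11.22.
After op 6 (move_left): buffer="wzxofobtobq" (len 11), cursors c1@6 c2@9, authorship .....11.22.
After op 7 (add_cursor(11)): buffer="wzxofobtobq" (len 11), cursors c1@6 c2@9 c3@11, authorship .....11.22.
After op 8 (add_cursor(5)): buffer="wzxofobtobq" (len 11), cursors c4@5 c1@6 c2@9 c3@11, authorship .....11.22.

Answer: 6 9 11 5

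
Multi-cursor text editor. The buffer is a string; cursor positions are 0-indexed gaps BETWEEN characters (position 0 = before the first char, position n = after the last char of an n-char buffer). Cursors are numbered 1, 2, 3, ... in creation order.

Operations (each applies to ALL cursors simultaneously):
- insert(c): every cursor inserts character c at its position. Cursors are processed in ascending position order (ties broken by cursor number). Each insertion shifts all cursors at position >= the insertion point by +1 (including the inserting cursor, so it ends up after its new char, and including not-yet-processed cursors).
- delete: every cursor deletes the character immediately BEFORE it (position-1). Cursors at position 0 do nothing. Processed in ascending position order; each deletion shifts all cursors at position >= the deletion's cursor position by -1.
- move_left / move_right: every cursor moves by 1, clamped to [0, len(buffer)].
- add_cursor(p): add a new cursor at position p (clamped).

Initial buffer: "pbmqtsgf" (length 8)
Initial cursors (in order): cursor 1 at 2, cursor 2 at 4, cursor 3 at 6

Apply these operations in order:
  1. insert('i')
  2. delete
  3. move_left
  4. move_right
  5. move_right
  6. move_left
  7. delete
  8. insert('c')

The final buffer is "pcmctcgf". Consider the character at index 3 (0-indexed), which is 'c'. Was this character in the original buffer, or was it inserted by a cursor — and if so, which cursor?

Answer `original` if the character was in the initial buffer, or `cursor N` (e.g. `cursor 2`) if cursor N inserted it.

Answer: cursor 2

Derivation:
After op 1 (insert('i')): buffer="pbimqitsigf" (len 11), cursors c1@3 c2@6 c3@9, authorship ..1..2..3..
After op 2 (delete): buffer="pbmqtsgf" (len 8), cursors c1@2 c2@4 c3@6, authorship ........
After op 3 (move_left): buffer="pbmqtsgf" (len 8), cursors c1@1 c2@3 c3@5, authorship ........
After op 4 (move_right): buffer="pbmqtsgf" (len 8), cursors c1@2 c2@4 c3@6, authorship ........
After op 5 (move_right): buffer="pbmqtsgf" (len 8), cursors c1@3 c2@5 c3@7, authorship ........
After op 6 (move_left): buffer="pbmqtsgf" (len 8), cursors c1@2 c2@4 c3@6, authorship ........
After op 7 (delete): buffer="pmtgf" (len 5), cursors c1@1 c2@2 c3@3, authorship .....
After op 8 (insert('c')): buffer="pcmctcgf" (len 8), cursors c1@2 c2@4 c3@6, authorship .1.2.3..
Authorship (.=original, N=cursor N): . 1 . 2 . 3 . .
Index 3: author = 2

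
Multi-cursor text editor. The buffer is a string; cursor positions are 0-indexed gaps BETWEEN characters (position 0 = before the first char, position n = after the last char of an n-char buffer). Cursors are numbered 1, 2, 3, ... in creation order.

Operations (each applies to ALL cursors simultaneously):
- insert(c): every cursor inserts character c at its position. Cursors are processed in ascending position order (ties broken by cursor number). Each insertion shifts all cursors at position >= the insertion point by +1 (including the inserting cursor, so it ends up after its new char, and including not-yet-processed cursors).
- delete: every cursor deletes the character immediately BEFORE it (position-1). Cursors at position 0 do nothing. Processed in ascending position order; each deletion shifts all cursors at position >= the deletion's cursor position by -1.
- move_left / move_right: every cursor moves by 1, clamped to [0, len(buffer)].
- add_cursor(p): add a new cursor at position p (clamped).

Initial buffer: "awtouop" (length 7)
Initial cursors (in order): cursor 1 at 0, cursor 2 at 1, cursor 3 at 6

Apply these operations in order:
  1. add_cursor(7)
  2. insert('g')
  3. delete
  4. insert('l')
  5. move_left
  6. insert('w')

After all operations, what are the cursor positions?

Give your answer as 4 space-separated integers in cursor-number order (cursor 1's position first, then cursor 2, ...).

After op 1 (add_cursor(7)): buffer="awtouop" (len 7), cursors c1@0 c2@1 c3@6 c4@7, authorship .......
After op 2 (insert('g')): buffer="gagwtouogpg" (len 11), cursors c1@1 c2@3 c3@9 c4@11, authorship 1.2.....3.4
After op 3 (delete): buffer="awtouop" (len 7), cursors c1@0 c2@1 c3@6 c4@7, authorship .......
After op 4 (insert('l')): buffer="lalwtouolpl" (len 11), cursors c1@1 c2@3 c3@9 c4@11, authorship 1.2.....3.4
After op 5 (move_left): buffer="lalwtouolpl" (len 11), cursors c1@0 c2@2 c3@8 c4@10, authorship 1.2.....3.4
After op 6 (insert('w')): buffer="wlawlwtouowlpwl" (len 15), cursors c1@1 c2@4 c3@11 c4@14, authorship 11.22.....33.44

Answer: 1 4 11 14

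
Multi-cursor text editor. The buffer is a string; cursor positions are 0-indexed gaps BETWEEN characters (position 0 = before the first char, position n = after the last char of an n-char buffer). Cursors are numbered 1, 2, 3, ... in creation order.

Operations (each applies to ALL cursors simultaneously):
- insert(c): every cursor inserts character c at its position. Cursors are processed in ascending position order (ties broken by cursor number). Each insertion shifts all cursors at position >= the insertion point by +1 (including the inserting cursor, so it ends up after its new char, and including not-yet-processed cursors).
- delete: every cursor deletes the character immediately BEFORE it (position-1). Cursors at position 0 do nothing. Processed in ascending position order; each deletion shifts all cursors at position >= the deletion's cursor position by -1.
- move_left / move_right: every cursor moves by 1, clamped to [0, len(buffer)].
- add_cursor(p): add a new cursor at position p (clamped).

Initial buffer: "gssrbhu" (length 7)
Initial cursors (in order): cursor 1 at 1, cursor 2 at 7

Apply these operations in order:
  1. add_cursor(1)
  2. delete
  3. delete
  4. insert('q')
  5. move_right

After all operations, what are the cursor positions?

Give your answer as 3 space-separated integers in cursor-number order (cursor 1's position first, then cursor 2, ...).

After op 1 (add_cursor(1)): buffer="gssrbhu" (len 7), cursors c1@1 c3@1 c2@7, authorship .......
After op 2 (delete): buffer="ssrbh" (len 5), cursors c1@0 c3@0 c2@5, authorship .....
After op 3 (delete): buffer="ssrb" (len 4), cursors c1@0 c3@0 c2@4, authorship ....
After op 4 (insert('q')): buffer="qqssrbq" (len 7), cursors c1@2 c3@2 c2@7, authorship 13....2
After op 5 (move_right): buffer="qqssrbq" (len 7), cursors c1@3 c3@3 c2@7, authorship 13....2

Answer: 3 7 3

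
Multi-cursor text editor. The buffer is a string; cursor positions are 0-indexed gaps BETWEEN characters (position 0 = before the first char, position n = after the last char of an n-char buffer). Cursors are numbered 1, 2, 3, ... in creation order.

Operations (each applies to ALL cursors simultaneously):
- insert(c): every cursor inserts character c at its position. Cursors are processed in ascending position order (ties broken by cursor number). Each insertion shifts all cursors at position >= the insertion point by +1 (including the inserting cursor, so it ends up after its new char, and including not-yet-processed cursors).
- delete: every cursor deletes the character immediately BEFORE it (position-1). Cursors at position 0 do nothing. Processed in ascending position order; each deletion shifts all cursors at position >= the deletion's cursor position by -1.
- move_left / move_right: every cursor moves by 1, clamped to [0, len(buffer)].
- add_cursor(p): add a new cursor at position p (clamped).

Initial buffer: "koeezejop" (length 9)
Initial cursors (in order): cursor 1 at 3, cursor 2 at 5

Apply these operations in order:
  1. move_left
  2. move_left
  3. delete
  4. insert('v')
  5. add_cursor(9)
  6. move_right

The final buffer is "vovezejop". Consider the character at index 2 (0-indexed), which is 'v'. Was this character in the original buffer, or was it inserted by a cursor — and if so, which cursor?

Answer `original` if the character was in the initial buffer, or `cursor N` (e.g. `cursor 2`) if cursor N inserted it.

Answer: cursor 2

Derivation:
After op 1 (move_left): buffer="koeezejop" (len 9), cursors c1@2 c2@4, authorship .........
After op 2 (move_left): buffer="koeezejop" (len 9), cursors c1@1 c2@3, authorship .........
After op 3 (delete): buffer="oezejop" (len 7), cursors c1@0 c2@1, authorship .......
After op 4 (insert('v')): buffer="vovezejop" (len 9), cursors c1@1 c2@3, authorship 1.2......
After op 5 (add_cursor(9)): buffer="vovezejop" (len 9), cursors c1@1 c2@3 c3@9, authorship 1.2......
After op 6 (move_right): buffer="vovezejop" (len 9), cursors c1@2 c2@4 c3@9, authorship 1.2......
Authorship (.=original, N=cursor N): 1 . 2 . . . . . .
Index 2: author = 2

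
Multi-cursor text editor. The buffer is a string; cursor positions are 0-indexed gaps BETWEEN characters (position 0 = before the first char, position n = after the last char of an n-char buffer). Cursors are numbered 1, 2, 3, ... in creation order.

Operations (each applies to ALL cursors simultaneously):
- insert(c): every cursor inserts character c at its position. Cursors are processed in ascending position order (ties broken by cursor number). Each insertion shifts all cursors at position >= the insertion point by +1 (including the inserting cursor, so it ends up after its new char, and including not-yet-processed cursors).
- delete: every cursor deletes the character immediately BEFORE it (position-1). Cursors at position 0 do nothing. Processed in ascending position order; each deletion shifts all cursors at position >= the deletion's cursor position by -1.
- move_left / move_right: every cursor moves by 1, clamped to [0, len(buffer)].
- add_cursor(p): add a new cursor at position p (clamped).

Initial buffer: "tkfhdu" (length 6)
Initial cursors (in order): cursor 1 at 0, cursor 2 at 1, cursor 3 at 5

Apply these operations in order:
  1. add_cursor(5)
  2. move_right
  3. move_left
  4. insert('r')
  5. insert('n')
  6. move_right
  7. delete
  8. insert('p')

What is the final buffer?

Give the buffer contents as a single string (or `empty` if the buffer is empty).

Answer: rnprnpfhdrrnpp

Derivation:
After op 1 (add_cursor(5)): buffer="tkfhdu" (len 6), cursors c1@0 c2@1 c3@5 c4@5, authorship ......
After op 2 (move_right): buffer="tkfhdu" (len 6), cursors c1@1 c2@2 c3@6 c4@6, authorship ......
After op 3 (move_left): buffer="tkfhdu" (len 6), cursors c1@0 c2@1 c3@5 c4@5, authorship ......
After op 4 (insert('r')): buffer="rtrkfhdrru" (len 10), cursors c1@1 c2@3 c3@9 c4@9, authorship 1.2....34.
After op 5 (insert('n')): buffer="rntrnkfhdrrnnu" (len 14), cursors c1@2 c2@5 c3@13 c4@13, authorship 11.22....3434.
After op 6 (move_right): buffer="rntrnkfhdrrnnu" (len 14), cursors c1@3 c2@6 c3@14 c4@14, authorship 11.22....3434.
After op 7 (delete): buffer="rnrnfhdrrn" (len 10), cursors c1@2 c2@4 c3@10 c4@10, authorship 1122...343
After op 8 (insert('p')): buffer="rnprnpfhdrrnpp" (len 14), cursors c1@3 c2@6 c3@14 c4@14, authorship 111222...34334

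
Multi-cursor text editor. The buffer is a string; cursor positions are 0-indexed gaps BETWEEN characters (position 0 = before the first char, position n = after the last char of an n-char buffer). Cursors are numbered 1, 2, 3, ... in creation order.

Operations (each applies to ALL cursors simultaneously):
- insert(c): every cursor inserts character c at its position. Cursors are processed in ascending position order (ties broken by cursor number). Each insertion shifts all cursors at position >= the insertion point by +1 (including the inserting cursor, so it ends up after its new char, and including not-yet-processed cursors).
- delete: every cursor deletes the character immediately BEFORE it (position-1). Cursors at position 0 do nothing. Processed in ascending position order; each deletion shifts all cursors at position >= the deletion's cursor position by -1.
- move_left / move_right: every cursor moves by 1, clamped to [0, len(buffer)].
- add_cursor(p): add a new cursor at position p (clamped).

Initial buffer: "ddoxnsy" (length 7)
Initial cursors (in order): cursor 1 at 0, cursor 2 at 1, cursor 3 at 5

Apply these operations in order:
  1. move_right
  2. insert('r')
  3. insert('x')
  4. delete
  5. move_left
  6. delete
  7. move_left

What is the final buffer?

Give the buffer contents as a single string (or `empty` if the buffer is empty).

After op 1 (move_right): buffer="ddoxnsy" (len 7), cursors c1@1 c2@2 c3@6, authorship .......
After op 2 (insert('r')): buffer="drdroxnsry" (len 10), cursors c1@2 c2@4 c3@9, authorship .1.2....3.
After op 3 (insert('x')): buffer="drxdrxoxnsrxy" (len 13), cursors c1@3 c2@6 c3@12, authorship .11.22....33.
After op 4 (delete): buffer="drdroxnsry" (len 10), cursors c1@2 c2@4 c3@9, authorship .1.2....3.
After op 5 (move_left): buffer="drdroxnsry" (len 10), cursors c1@1 c2@3 c3@8, authorship .1.2....3.
After op 6 (delete): buffer="rroxnry" (len 7), cursors c1@0 c2@1 c3@5, authorship 12...3.
After op 7 (move_left): buffer="rroxnry" (len 7), cursors c1@0 c2@0 c3@4, authorship 12...3.

Answer: rroxnry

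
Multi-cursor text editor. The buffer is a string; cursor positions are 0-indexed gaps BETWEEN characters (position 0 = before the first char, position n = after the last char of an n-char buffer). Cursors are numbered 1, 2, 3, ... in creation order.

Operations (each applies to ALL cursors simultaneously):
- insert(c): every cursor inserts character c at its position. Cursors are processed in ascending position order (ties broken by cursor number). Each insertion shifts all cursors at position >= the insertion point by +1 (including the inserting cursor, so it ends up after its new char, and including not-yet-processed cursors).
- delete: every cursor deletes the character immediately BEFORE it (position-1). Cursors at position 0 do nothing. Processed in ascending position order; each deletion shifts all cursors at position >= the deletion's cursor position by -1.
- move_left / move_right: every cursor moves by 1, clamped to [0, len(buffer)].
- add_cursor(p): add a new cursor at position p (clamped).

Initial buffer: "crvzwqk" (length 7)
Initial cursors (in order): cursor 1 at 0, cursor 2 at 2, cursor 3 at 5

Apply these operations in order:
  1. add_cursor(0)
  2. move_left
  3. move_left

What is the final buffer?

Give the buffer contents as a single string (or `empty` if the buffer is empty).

After op 1 (add_cursor(0)): buffer="crvzwqk" (len 7), cursors c1@0 c4@0 c2@2 c3@5, authorship .......
After op 2 (move_left): buffer="crvzwqk" (len 7), cursors c1@0 c4@0 c2@1 c3@4, authorship .......
After op 3 (move_left): buffer="crvzwqk" (len 7), cursors c1@0 c2@0 c4@0 c3@3, authorship .......

Answer: crvzwqk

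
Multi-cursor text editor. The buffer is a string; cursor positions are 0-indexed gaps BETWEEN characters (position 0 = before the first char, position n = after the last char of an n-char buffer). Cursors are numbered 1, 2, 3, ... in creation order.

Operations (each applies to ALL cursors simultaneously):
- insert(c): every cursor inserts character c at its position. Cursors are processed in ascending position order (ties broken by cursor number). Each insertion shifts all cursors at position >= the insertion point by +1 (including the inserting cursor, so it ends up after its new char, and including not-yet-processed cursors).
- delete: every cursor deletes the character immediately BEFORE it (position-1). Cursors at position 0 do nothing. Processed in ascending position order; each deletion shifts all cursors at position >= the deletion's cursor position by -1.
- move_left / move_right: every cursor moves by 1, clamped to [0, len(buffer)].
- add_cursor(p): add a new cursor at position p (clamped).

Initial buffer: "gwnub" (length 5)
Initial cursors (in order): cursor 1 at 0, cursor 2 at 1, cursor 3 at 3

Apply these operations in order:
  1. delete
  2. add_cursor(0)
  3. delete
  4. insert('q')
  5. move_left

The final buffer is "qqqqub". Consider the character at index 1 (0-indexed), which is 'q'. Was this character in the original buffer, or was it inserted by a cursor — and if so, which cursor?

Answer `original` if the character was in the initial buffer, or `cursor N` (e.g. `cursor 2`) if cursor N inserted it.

Answer: cursor 2

Derivation:
After op 1 (delete): buffer="wub" (len 3), cursors c1@0 c2@0 c3@1, authorship ...
After op 2 (add_cursor(0)): buffer="wub" (len 3), cursors c1@0 c2@0 c4@0 c3@1, authorship ...
After op 3 (delete): buffer="ub" (len 2), cursors c1@0 c2@0 c3@0 c4@0, authorship ..
After op 4 (insert('q')): buffer="qqqqub" (len 6), cursors c1@4 c2@4 c3@4 c4@4, authorship 1234..
After op 5 (move_left): buffer="qqqqub" (len 6), cursors c1@3 c2@3 c3@3 c4@3, authorship 1234..
Authorship (.=original, N=cursor N): 1 2 3 4 . .
Index 1: author = 2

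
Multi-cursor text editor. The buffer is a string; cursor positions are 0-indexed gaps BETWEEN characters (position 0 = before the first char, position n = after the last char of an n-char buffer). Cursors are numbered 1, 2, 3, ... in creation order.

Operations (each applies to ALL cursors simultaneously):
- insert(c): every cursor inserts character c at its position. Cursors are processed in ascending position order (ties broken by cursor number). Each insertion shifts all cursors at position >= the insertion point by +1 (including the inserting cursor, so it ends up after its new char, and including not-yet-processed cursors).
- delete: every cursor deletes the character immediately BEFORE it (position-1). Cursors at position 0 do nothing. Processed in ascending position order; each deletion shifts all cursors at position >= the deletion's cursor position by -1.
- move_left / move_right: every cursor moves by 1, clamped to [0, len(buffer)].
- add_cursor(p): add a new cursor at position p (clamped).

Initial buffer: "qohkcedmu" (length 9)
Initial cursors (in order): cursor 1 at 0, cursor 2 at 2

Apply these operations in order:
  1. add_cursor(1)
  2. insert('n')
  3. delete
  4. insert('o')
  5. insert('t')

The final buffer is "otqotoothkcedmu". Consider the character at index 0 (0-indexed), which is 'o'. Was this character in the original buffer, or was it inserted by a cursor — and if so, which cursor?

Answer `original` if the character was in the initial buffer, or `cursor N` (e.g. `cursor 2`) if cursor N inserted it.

Answer: cursor 1

Derivation:
After op 1 (add_cursor(1)): buffer="qohkcedmu" (len 9), cursors c1@0 c3@1 c2@2, authorship .........
After op 2 (insert('n')): buffer="nqnonhkcedmu" (len 12), cursors c1@1 c3@3 c2@5, authorship 1.3.2.......
After op 3 (delete): buffer="qohkcedmu" (len 9), cursors c1@0 c3@1 c2@2, authorship .........
After op 4 (insert('o')): buffer="oqooohkcedmu" (len 12), cursors c1@1 c3@3 c2@5, authorship 1.3.2.......
After op 5 (insert('t')): buffer="otqotoothkcedmu" (len 15), cursors c1@2 c3@5 c2@8, authorship 11.33.22.......
Authorship (.=original, N=cursor N): 1 1 . 3 3 . 2 2 . . . . . . .
Index 0: author = 1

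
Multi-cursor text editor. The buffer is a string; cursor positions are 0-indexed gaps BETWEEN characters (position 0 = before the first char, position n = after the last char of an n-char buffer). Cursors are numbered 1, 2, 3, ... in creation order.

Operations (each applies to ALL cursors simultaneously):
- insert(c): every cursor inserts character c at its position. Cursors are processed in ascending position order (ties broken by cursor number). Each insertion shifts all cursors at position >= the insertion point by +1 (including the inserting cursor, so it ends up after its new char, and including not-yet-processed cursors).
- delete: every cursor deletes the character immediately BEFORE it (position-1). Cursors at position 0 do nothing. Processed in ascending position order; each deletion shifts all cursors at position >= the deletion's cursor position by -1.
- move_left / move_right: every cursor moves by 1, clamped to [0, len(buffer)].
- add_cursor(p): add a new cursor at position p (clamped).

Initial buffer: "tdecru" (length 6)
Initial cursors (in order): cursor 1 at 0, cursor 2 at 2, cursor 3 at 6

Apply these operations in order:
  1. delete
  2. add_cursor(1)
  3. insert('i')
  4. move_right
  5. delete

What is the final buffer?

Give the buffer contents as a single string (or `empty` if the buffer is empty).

Answer: iicr

Derivation:
After op 1 (delete): buffer="tecr" (len 4), cursors c1@0 c2@1 c3@4, authorship ....
After op 2 (add_cursor(1)): buffer="tecr" (len 4), cursors c1@0 c2@1 c4@1 c3@4, authorship ....
After op 3 (insert('i')): buffer="itiiecri" (len 8), cursors c1@1 c2@4 c4@4 c3@8, authorship 1.24...3
After op 4 (move_right): buffer="itiiecri" (len 8), cursors c1@2 c2@5 c4@5 c3@8, authorship 1.24...3
After op 5 (delete): buffer="iicr" (len 4), cursors c1@1 c2@2 c4@2 c3@4, authorship 12..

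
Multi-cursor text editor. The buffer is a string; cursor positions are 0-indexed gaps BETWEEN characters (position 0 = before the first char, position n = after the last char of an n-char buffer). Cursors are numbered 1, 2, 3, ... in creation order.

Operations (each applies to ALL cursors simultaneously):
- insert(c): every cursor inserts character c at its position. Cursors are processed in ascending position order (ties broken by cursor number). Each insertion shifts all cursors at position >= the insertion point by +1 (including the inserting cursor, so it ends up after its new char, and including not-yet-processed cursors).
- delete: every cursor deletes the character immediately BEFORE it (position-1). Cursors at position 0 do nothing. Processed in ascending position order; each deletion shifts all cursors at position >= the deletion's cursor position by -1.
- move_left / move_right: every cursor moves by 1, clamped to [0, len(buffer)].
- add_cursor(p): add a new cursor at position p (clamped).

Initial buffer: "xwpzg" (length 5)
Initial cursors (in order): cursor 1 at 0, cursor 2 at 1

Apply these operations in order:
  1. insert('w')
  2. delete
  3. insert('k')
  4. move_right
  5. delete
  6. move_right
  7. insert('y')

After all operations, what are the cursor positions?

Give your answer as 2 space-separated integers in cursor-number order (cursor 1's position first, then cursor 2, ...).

Answer: 3 5

Derivation:
After op 1 (insert('w')): buffer="wxwwpzg" (len 7), cursors c1@1 c2@3, authorship 1.2....
After op 2 (delete): buffer="xwpzg" (len 5), cursors c1@0 c2@1, authorship .....
After op 3 (insert('k')): buffer="kxkwpzg" (len 7), cursors c1@1 c2@3, authorship 1.2....
After op 4 (move_right): buffer="kxkwpzg" (len 7), cursors c1@2 c2@4, authorship 1.2....
After op 5 (delete): buffer="kkpzg" (len 5), cursors c1@1 c2@2, authorship 12...
After op 6 (move_right): buffer="kkpzg" (len 5), cursors c1@2 c2@3, authorship 12...
After op 7 (insert('y')): buffer="kkypyzg" (len 7), cursors c1@3 c2@5, authorship 121.2..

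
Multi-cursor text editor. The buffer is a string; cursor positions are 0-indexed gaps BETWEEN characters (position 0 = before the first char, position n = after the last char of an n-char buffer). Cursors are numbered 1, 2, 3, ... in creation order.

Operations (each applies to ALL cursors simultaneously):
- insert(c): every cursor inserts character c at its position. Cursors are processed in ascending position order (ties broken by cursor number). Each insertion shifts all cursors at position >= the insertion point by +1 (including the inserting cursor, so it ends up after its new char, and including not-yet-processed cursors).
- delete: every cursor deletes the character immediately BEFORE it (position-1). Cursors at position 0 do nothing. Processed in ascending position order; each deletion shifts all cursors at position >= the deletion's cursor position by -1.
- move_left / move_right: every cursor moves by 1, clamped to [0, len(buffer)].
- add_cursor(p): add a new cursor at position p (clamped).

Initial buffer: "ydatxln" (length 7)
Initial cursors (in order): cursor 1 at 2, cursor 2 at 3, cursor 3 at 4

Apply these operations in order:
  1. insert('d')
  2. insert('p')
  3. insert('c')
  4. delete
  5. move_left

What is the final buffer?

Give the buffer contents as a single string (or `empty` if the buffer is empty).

After op 1 (insert('d')): buffer="yddadtdxln" (len 10), cursors c1@3 c2@5 c3@7, authorship ..1.2.3...
After op 2 (insert('p')): buffer="yddpadptdpxln" (len 13), cursors c1@4 c2@7 c3@10, authorship ..11.22.33...
After op 3 (insert('c')): buffer="yddpcadpctdpcxln" (len 16), cursors c1@5 c2@9 c3@13, authorship ..111.222.333...
After op 4 (delete): buffer="yddpadptdpxln" (len 13), cursors c1@4 c2@7 c3@10, authorship ..11.22.33...
After op 5 (move_left): buffer="yddpadptdpxln" (len 13), cursors c1@3 c2@6 c3@9, authorship ..11.22.33...

Answer: yddpadptdpxln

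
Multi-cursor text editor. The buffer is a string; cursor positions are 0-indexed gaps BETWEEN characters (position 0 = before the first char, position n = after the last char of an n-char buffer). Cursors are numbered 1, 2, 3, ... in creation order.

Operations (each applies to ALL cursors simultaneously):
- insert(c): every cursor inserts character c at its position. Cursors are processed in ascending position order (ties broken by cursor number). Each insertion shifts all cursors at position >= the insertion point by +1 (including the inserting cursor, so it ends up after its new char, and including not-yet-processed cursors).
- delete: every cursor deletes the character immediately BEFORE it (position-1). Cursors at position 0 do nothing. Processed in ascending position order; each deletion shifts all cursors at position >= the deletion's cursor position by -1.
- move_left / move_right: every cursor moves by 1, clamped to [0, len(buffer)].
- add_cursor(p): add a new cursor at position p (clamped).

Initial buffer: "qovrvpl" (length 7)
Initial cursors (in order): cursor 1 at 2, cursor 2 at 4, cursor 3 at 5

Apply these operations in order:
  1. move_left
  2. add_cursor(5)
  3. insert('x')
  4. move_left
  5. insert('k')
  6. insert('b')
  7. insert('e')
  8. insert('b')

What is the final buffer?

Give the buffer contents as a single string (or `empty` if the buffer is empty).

After op 1 (move_left): buffer="qovrvpl" (len 7), cursors c1@1 c2@3 c3@4, authorship .......
After op 2 (add_cursor(5)): buffer="qovrvpl" (len 7), cursors c1@1 c2@3 c3@4 c4@5, authorship .......
After op 3 (insert('x')): buffer="qxovxrxvxpl" (len 11), cursors c1@2 c2@5 c3@7 c4@9, authorship .1..2.3.4..
After op 4 (move_left): buffer="qxovxrxvxpl" (len 11), cursors c1@1 c2@4 c3@6 c4@8, authorship .1..2.3.4..
After op 5 (insert('k')): buffer="qkxovkxrkxvkxpl" (len 15), cursors c1@2 c2@6 c3@9 c4@12, authorship .11..22.33.44..
After op 6 (insert('b')): buffer="qkbxovkbxrkbxvkbxpl" (len 19), cursors c1@3 c2@8 c3@12 c4@16, authorship .111..222.333.444..
After op 7 (insert('e')): buffer="qkbexovkbexrkbexvkbexpl" (len 23), cursors c1@4 c2@10 c3@15 c4@20, authorship .1111..2222.3333.4444..
After op 8 (insert('b')): buffer="qkbebxovkbebxrkbebxvkbebxpl" (len 27), cursors c1@5 c2@12 c3@18 c4@24, authorship .11111..22222.33333.44444..

Answer: qkbebxovkbebxrkbebxvkbebxpl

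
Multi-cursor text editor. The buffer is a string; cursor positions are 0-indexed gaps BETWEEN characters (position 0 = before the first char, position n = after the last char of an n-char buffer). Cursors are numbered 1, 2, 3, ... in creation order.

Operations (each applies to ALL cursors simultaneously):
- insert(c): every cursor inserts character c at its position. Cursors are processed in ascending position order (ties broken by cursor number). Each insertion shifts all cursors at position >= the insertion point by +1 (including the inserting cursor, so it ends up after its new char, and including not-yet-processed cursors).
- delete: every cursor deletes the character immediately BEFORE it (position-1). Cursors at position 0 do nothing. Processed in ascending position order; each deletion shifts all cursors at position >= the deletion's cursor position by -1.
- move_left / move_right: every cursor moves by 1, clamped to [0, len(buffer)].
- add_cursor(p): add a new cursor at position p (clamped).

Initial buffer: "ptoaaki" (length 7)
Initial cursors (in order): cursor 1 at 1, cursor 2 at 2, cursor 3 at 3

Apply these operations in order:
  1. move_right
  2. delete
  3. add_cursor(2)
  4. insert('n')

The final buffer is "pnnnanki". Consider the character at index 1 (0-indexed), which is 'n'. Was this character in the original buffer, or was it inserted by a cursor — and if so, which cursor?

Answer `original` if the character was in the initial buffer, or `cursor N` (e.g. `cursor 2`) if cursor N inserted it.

Answer: cursor 1

Derivation:
After op 1 (move_right): buffer="ptoaaki" (len 7), cursors c1@2 c2@3 c3@4, authorship .......
After op 2 (delete): buffer="paki" (len 4), cursors c1@1 c2@1 c3@1, authorship ....
After op 3 (add_cursor(2)): buffer="paki" (len 4), cursors c1@1 c2@1 c3@1 c4@2, authorship ....
After op 4 (insert('n')): buffer="pnnnanki" (len 8), cursors c1@4 c2@4 c3@4 c4@6, authorship .123.4..
Authorship (.=original, N=cursor N): . 1 2 3 . 4 . .
Index 1: author = 1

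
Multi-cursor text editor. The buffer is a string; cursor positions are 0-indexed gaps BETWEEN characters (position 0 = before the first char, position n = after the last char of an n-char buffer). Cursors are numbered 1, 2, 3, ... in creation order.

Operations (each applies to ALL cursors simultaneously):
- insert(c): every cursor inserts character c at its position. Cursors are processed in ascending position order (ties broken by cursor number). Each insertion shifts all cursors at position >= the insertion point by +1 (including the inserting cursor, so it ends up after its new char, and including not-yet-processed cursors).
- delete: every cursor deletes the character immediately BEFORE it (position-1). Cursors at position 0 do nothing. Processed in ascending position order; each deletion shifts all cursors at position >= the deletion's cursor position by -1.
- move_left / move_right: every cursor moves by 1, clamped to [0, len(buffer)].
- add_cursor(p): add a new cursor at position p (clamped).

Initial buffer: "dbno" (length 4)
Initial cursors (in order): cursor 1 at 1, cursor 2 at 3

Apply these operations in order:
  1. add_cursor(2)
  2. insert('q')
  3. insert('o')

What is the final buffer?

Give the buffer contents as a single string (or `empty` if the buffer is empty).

Answer: dqobqonqoo

Derivation:
After op 1 (add_cursor(2)): buffer="dbno" (len 4), cursors c1@1 c3@2 c2@3, authorship ....
After op 2 (insert('q')): buffer="dqbqnqo" (len 7), cursors c1@2 c3@4 c2@6, authorship .1.3.2.
After op 3 (insert('o')): buffer="dqobqonqoo" (len 10), cursors c1@3 c3@6 c2@9, authorship .11.33.22.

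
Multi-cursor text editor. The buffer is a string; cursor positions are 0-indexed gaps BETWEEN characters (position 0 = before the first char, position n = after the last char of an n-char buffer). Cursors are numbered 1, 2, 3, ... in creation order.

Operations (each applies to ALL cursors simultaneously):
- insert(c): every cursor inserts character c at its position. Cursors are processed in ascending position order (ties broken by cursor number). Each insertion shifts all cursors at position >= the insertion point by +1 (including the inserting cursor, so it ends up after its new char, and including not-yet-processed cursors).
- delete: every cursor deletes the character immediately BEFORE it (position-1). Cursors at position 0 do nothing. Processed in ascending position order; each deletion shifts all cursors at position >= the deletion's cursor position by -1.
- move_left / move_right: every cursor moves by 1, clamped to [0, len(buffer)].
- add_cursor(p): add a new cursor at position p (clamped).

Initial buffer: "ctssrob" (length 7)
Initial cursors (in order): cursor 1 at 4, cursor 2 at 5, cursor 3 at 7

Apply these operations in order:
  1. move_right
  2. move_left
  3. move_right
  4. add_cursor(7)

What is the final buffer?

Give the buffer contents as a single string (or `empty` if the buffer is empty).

After op 1 (move_right): buffer="ctssrob" (len 7), cursors c1@5 c2@6 c3@7, authorship .......
After op 2 (move_left): buffer="ctssrob" (len 7), cursors c1@4 c2@5 c3@6, authorship .......
After op 3 (move_right): buffer="ctssrob" (len 7), cursors c1@5 c2@6 c3@7, authorship .......
After op 4 (add_cursor(7)): buffer="ctssrob" (len 7), cursors c1@5 c2@6 c3@7 c4@7, authorship .......

Answer: ctssrob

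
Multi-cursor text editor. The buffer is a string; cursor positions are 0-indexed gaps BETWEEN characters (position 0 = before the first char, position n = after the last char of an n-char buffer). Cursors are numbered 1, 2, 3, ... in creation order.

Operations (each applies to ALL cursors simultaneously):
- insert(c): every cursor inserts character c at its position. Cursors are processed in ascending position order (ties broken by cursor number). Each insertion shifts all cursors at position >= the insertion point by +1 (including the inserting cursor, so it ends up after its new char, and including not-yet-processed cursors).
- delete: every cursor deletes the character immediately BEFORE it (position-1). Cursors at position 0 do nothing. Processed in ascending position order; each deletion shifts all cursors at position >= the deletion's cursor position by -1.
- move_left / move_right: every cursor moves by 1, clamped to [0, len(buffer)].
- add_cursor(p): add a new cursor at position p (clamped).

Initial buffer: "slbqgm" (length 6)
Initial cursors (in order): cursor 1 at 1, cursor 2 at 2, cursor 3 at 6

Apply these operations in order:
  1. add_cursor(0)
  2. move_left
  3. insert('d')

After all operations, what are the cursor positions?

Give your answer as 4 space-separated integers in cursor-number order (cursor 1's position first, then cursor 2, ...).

After op 1 (add_cursor(0)): buffer="slbqgm" (len 6), cursors c4@0 c1@1 c2@2 c3@6, authorship ......
After op 2 (move_left): buffer="slbqgm" (len 6), cursors c1@0 c4@0 c2@1 c3@5, authorship ......
After op 3 (insert('d')): buffer="ddsdlbqgdm" (len 10), cursors c1@2 c4@2 c2@4 c3@9, authorship 14.2....3.

Answer: 2 4 9 2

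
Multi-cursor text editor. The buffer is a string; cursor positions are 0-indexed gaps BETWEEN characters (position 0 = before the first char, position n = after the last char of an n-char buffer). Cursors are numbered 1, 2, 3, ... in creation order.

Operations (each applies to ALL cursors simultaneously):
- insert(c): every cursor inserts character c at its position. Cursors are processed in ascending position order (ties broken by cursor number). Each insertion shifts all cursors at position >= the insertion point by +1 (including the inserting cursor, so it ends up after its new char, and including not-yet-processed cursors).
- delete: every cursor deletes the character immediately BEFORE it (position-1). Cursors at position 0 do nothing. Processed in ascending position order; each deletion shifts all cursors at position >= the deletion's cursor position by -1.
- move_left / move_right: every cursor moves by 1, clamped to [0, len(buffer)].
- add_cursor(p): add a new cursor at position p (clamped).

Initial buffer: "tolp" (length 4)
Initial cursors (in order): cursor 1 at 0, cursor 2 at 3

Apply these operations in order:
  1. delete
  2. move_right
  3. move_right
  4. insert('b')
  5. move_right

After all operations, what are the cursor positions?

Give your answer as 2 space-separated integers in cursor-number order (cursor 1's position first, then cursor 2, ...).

After op 1 (delete): buffer="top" (len 3), cursors c1@0 c2@2, authorship ...
After op 2 (move_right): buffer="top" (len 3), cursors c1@1 c2@3, authorship ...
After op 3 (move_right): buffer="top" (len 3), cursors c1@2 c2@3, authorship ...
After op 4 (insert('b')): buffer="tobpb" (len 5), cursors c1@3 c2@5, authorship ..1.2
After op 5 (move_right): buffer="tobpb" (len 5), cursors c1@4 c2@5, authorship ..1.2

Answer: 4 5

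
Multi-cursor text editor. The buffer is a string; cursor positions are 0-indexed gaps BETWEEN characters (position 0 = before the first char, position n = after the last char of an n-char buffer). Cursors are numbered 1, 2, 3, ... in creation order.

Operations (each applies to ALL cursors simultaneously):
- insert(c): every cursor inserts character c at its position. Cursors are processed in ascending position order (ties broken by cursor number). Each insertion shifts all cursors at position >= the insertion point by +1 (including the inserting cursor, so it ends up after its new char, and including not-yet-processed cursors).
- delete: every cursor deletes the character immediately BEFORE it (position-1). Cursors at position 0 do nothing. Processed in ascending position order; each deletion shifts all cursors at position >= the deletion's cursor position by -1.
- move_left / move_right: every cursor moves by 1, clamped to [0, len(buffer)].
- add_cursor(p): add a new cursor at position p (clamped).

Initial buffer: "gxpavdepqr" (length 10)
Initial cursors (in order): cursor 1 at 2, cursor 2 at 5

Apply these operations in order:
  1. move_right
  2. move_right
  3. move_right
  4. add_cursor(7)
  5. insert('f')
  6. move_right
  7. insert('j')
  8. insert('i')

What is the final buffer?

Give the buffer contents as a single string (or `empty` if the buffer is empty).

After op 1 (move_right): buffer="gxpavdepqr" (len 10), cursors c1@3 c2@6, authorship ..........
After op 2 (move_right): buffer="gxpavdepqr" (len 10), cursors c1@4 c2@7, authorship ..........
After op 3 (move_right): buffer="gxpavdepqr" (len 10), cursors c1@5 c2@8, authorship ..........
After op 4 (add_cursor(7)): buffer="gxpavdepqr" (len 10), cursors c1@5 c3@7 c2@8, authorship ..........
After op 5 (insert('f')): buffer="gxpavfdefpfqr" (len 13), cursors c1@6 c3@9 c2@11, authorship .....1..3.2..
After op 6 (move_right): buffer="gxpavfdefpfqr" (len 13), cursors c1@7 c3@10 c2@12, authorship .....1..3.2..
After op 7 (insert('j')): buffer="gxpavfdjefpjfqjr" (len 16), cursors c1@8 c3@12 c2@15, authorship .....1.1.3.32.2.
After op 8 (insert('i')): buffer="gxpavfdjiefpjifqjir" (len 19), cursors c1@9 c3@14 c2@18, authorship .....1.11.3.332.22.

Answer: gxpavfdjiefpjifqjir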